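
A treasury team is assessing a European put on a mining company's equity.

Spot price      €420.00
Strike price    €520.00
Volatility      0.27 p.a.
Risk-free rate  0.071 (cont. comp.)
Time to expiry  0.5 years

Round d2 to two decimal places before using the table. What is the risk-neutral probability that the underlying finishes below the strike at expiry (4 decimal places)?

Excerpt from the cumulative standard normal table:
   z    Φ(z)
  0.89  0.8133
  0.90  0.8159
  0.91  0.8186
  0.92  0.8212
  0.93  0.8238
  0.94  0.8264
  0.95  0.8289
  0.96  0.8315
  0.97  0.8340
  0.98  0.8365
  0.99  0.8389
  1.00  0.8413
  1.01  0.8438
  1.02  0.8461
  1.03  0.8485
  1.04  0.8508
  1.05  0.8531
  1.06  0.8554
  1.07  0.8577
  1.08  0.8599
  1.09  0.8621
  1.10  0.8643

0.8485

σ√T = 0.27·√0.5 = 0.1909
d₁ = [ln(420/520) + (0.071 + ½·0.27²)·0.5] / (σ√T) = (-0.2136 + 0.0537) / 0.1909 = -0.8373 which rounds to -0.84
d₂ = -0.8373 − 0.1909 = -1.0282 which rounds to -1.03
Risk-neutral Pr[S_T < K] = N(−d₂) = N(1.03) = 0.8485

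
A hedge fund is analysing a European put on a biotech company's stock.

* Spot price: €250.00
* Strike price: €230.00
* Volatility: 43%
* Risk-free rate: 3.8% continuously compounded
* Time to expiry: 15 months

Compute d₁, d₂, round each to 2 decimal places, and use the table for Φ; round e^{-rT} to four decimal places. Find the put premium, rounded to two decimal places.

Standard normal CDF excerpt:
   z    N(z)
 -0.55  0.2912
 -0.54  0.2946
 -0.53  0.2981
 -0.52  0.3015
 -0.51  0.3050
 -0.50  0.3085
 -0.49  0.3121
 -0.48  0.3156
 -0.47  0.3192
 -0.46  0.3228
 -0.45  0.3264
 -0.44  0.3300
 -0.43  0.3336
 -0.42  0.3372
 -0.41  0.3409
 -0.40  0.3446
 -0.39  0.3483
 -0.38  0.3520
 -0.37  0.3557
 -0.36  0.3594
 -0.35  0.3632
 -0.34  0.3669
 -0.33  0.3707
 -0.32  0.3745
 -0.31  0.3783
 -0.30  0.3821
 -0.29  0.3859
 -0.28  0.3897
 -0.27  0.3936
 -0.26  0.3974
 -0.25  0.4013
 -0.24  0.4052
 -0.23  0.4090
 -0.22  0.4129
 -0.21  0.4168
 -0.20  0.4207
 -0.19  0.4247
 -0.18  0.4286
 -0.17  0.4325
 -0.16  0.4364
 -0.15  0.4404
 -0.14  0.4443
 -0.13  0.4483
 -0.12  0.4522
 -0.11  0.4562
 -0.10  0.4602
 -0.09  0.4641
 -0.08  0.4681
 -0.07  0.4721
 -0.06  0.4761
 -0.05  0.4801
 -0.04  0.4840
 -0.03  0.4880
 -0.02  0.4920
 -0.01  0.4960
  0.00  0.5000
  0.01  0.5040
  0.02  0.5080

€30.78

σ√T = 0.43·√1.25 = 0.4808
d₁ = [ln(250/230) + (0.038 + ½·0.43²)·1.25] / (σ√T) = (0.0834 + 0.1631) / 0.4808 = 0.5126 → 0.51
d₂ = 0.5126 − 0.4808 = 0.0319 → 0.03
e^(−rT) = e^(−0.038·1.25) = 0.9536
N(−d₂) = N(-0.03) = 0.4880;  N(−d₁) = N(-0.51) = 0.3050
P = 230·0.9536·0.4880 − 250·0.3050 = 107.0321 − 76.2500 = 30.7821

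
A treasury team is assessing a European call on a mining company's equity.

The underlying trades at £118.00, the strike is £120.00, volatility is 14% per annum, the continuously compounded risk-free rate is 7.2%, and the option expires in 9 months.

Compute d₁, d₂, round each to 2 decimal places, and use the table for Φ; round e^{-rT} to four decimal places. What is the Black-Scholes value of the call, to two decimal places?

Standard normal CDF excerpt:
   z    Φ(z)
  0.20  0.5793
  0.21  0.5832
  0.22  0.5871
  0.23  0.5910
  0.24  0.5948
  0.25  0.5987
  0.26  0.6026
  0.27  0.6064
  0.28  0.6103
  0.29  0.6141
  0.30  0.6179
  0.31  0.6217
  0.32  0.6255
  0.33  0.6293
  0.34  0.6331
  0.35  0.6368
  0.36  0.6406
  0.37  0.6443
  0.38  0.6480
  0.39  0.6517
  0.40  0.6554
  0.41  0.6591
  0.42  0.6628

£7.96

σ√T = 0.14·√0.75 = 0.1212
ln(S/K) + (r + σ²/2)T = ln(118/120) + (0.072 + 0.14²/2)·0.75 = -0.0168 + 0.0614 = 0.0445
d₁ = 0.0445 / 0.1212 = 0.3674 ≈ 0.37
d₂ = d₁ − σ√T = 0.3674 − 0.1212 = 0.2461 ≈ 0.25
e^(−rT) = e^(−0.072·0.75) = 0.9474
C = 118·N(0.37) − 120·0.9474·N(0.25) = 118·0.6443 − 120·0.9474·0.5987 = 76.0274 − 68.0650 = 7.9624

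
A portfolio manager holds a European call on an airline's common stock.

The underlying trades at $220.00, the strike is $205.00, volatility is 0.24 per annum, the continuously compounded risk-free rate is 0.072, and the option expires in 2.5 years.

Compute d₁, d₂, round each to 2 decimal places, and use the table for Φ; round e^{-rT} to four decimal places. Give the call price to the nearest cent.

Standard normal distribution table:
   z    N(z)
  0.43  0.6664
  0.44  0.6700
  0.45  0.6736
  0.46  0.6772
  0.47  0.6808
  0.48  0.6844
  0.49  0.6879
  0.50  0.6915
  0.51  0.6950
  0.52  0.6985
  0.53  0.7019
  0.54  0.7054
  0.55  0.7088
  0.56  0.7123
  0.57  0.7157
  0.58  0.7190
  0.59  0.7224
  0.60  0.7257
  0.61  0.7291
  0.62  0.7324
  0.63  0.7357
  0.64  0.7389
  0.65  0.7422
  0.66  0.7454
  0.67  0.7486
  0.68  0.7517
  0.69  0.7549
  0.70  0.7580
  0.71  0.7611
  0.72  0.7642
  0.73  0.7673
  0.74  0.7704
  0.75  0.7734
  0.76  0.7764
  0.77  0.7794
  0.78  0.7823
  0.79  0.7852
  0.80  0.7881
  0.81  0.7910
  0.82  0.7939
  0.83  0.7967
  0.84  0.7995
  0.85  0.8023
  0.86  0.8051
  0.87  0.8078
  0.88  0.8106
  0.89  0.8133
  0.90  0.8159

T = 2.5;  σ√T = 0.3795
d₁ = [ln(220/205) + (0.072 + 0.24²/2)·2.5] / 0.3795 = [0.0706 + 0.2520] / 0.3795 = 0.8502 which rounds to 0.85
d₂ = d₁ − σ√T = 0.8502 − 0.3795 = 0.4707 which rounds to 0.47
e^(−rT) = e^(−0.072·2.5) = 0.8353
N(d₁) = N(0.85) = 0.8023;  N(d₂) = N(0.47) = 0.6808
C = 220·0.8023 − 205·0.8353·0.6808 = 176.5060 − 116.5778 = 59.9282

$59.93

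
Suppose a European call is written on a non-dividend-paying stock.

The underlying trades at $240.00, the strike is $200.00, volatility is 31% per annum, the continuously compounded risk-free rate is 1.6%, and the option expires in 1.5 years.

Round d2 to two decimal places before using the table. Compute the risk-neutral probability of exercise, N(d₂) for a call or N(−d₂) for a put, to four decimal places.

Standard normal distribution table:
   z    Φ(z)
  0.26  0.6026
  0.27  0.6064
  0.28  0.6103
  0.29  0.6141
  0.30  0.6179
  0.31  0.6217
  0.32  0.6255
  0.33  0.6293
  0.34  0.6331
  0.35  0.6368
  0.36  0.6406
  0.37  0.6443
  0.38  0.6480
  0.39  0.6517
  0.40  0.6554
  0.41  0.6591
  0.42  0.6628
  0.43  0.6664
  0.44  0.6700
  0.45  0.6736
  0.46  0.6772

0.6368

σ√T = 0.31 × 1.2247 = 0.3797
d₁ = [ln(240/200) + (0.016 + 0.31²/2)·1.5] / 0.3797 = [0.1823 + 0.0961] / 0.3797 = 0.7333 ⇒ 0.73
d₂ = d₁ − σ√T = 0.7333 − 0.3797 = 0.3536 ⇒ 0.35
Pr(exercise) under Q = N(d₂) = 0.6368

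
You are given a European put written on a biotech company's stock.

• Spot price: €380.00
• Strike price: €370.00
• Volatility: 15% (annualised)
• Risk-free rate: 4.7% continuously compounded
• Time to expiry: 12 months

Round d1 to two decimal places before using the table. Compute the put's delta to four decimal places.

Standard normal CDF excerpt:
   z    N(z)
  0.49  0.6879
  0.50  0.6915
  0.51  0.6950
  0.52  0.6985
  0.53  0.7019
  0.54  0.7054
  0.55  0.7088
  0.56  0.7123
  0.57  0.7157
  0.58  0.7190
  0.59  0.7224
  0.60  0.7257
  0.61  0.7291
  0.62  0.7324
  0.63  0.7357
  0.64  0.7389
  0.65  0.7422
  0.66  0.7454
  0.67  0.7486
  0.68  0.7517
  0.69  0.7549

-0.2843

σ√T = 0.15·√1 = 0.1500
d₁ = [ln(380/370) + (0.047 + ½·0.15²)·1] / (σ√T) = (0.0267 + 0.0582) / 0.1500 = 0.5661 which rounds to 0.57
N(d₁) = N(0.57) = 0.7157
Δ_put = N(d₁) − 1 = 0.7157 − 1 = -0.2843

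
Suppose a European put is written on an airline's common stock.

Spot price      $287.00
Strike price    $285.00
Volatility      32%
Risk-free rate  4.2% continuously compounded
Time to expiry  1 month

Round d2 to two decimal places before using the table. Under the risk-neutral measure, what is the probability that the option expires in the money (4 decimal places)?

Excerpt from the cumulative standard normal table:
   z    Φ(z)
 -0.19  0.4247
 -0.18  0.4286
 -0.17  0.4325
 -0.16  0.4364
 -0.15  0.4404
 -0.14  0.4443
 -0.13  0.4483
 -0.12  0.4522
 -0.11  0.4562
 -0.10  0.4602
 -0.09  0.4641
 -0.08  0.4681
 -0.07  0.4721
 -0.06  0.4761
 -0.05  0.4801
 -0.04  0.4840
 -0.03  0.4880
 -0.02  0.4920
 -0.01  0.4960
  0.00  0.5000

σ√T = 0.32·√0.08333 = 0.0924
ln(S/K) + (r + σ²/2)T = ln(287/285) + (0.042 + 0.32²/2)·0.08333 = 0.0070 + 0.0078 = 0.0148
d₁ = 0.0148 / 0.0924 = 0.1598 which rounds to 0.16
d₂ = d₁ − σ√T = 0.1598 − 0.0924 = 0.0674 which rounds to 0.07
Pr(exercise) under Q = N(−d₂) = N(-0.07) = 0.4721

0.4721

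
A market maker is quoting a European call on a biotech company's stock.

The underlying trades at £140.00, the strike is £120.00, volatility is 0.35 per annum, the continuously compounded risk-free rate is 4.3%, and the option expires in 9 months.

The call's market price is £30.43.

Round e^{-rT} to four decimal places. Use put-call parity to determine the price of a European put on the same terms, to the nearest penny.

£6.63

exp(−rT) = exp(−0.043·0.75) = 0.9683
Put-call parity: C − P = S − K·e^(−rT) = 140 − 120·0.9683 = 140 − 116.1960 = 23.8040
P = C − (C − P) = 30.43 − (23.8040) = 6.6260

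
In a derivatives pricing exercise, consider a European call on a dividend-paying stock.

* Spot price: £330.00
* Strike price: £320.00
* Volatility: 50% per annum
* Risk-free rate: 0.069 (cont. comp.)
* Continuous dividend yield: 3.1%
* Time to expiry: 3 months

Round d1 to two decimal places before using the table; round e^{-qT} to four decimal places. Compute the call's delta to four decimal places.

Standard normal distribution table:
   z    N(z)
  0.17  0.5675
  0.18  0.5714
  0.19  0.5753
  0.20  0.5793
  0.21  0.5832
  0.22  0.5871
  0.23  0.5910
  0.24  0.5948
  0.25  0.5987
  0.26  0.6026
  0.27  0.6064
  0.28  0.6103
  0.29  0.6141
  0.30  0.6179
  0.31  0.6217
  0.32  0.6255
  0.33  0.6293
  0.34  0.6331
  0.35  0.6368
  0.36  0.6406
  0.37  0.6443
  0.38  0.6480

0.6094

σ√T = 0.5·√0.25 = 0.2500
ln(S/K) + (r − q + σ²/2)T = ln(330/320) + (0.069 − 0.031 + 0.5²/2)·0.25 = 0.0308 + 0.0408 = 0.0715
d₁ = 0.0715 / 0.2500 = 0.2861 ⇒ 0.29
N(d₁) = N(0.29) = 0.6141
Δ_call = e^(−qT)·N(d₁) = 0.9923·0.6141 = 0.6094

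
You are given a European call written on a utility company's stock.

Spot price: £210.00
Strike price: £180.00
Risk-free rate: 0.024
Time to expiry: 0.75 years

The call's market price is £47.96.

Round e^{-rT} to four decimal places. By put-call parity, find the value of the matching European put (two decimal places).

exp(−rT) = exp(−0.024·0.75) = 0.9822
Put-call parity: C − P = S − K·e^(−rT) = 210 − 180·0.9822 = 210 − 176.7960 = 33.2040
P = C − (C − P) = 47.96 − (33.2040) = 14.7560

£14.76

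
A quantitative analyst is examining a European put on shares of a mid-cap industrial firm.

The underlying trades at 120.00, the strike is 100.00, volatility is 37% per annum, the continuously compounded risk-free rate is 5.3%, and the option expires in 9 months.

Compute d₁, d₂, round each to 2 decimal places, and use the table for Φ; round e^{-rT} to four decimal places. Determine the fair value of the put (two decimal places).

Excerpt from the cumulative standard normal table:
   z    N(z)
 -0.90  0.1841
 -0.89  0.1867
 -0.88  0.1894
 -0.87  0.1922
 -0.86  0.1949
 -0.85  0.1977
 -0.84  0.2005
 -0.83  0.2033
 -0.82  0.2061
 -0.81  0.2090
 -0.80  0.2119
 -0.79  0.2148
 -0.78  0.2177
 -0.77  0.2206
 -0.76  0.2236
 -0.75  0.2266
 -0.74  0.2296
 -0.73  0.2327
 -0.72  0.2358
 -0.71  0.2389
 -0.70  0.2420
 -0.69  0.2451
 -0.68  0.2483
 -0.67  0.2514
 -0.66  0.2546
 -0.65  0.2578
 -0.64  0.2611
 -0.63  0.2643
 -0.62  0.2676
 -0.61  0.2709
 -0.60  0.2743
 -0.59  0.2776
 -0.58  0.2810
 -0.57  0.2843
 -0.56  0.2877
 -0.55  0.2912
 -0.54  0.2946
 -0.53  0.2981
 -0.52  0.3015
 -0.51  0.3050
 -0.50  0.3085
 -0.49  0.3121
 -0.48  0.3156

4.92

T = 0.75;  σ√T = 0.3204
d₁ = [ln(120/100) + (0.053 + 0.37²/2)·0.75] / 0.3204 = [0.1823 + 0.0911] / 0.3204 = 0.8533 ⇒ 0.85
d₂ = d₁ − σ√T = 0.8533 − 0.3204 = 0.5328 ⇒ 0.53
exp(−rT) = exp(−0.053·0.75) = 0.9610
N(−d₂) = N(-0.53) = 0.2981;  N(−d₁) = N(-0.85) = 0.1977
P = 100·0.9610·0.2981 − 120·0.1977 = 28.6474 − 23.7240 = 4.9234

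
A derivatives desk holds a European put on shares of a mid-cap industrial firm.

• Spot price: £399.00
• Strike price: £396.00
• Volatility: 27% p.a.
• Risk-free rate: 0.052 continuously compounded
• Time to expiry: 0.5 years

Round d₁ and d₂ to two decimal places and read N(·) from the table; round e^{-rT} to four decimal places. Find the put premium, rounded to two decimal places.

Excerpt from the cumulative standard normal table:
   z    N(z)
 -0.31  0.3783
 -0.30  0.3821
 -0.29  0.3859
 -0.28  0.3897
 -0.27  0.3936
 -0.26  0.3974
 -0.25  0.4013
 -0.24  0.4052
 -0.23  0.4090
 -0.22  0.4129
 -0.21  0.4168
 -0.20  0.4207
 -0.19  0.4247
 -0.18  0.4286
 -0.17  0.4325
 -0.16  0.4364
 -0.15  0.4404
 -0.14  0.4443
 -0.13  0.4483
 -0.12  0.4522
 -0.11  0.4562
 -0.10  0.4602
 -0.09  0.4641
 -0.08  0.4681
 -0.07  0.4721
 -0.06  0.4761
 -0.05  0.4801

T = 0.5;  σ√T = 0.1909
d₁ = [ln(399/396) + (0.052 + ½·0.27²)·0.5] / (σ√T) = (0.0075 + 0.0442) / 0.1909 = 0.2712 ⇒ 0.27
d₂ = 0.2712 − 0.1909 = 0.0803 ⇒ 0.08
e^(−rT) = e^(−0.052·0.5) = 0.9743
N(−d₂) = N(-0.08) = 0.4681;  N(−d₁) = N(-0.27) = 0.3936
P = 396·0.9743·0.4681 − 399·0.3936 = 180.6037 − 157.0464 = 23.5573

£23.56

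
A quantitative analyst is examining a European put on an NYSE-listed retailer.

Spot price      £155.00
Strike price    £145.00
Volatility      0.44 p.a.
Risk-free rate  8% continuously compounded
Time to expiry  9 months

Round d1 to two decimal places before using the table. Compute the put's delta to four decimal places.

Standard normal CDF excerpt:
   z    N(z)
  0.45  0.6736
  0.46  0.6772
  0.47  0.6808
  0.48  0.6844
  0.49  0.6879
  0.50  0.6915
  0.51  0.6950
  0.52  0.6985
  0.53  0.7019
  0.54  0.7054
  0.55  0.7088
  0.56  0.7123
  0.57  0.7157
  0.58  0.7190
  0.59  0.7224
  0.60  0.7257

σ√T = 0.44 × 0.8660 = 0.3811
ln(S/K) + (r + σ²/2)T = ln(155/145) + (0.08 + 0.44²/2)·0.75 = 0.0667 + 0.1326 = 0.1993
d₁ = 0.1993 / 0.3811 = 0.5230 which rounds to 0.52
N(d₁) = N(0.52) = 0.6985
Δ_put = N(d₁) − 1 = 0.6985 − 1 = -0.3015

-0.3015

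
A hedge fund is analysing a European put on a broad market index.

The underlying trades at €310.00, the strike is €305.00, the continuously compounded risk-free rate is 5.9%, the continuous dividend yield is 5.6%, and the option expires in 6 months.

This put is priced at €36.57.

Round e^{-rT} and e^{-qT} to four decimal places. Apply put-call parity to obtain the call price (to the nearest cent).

€41.89

e^(−qT) = e^(−0.056·0.5) = 0.9724;  e^(−rT) = e^(−0.059·0.5) = 0.9709
Put-call parity: C − P = S·e^(−qT) − K·e^(−rT) = 310·0.9724 − 305·0.9709 = 301.4440 − 296.1245 = 5.3195
C = P + (C − P) = 36.57 + (5.3195) = 41.8895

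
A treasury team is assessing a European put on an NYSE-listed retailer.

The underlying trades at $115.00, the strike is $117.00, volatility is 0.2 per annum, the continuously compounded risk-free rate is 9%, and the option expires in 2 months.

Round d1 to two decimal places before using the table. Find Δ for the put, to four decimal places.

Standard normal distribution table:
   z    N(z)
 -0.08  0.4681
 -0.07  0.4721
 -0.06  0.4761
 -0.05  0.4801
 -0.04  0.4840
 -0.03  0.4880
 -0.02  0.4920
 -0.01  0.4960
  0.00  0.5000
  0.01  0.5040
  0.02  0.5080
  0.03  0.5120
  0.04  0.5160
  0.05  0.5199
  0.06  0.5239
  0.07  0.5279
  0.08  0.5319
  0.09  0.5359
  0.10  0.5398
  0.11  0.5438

-0.4960

σ√T = 0.2 × 0.4082 = 0.0816
ln(S/K) + (r + σ²/2)T = ln(115/117) + (0.09 + 0.2²/2)·0.1667 = -0.0172 + 0.0183 = 0.0011
d₁ = 0.0011 / 0.0816 = 0.0134 → 0.01
N(d₁) = N(0.01) = 0.5040
Δ_put = N(d₁) − 1 = 0.5040 − 1 = -0.4960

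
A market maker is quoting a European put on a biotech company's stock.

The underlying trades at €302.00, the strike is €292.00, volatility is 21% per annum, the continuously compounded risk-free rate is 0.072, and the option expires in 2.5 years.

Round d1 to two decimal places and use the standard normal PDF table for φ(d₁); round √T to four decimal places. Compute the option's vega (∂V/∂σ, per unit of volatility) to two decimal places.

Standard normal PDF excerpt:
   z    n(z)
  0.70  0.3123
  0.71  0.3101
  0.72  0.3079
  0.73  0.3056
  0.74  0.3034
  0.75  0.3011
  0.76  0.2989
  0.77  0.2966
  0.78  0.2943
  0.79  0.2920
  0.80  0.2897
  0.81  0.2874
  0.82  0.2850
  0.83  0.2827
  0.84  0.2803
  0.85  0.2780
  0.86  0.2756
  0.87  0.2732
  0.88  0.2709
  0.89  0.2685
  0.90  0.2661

137.23

σ√T = 0.21·√2.5 = 0.3320
d₁ = [ln(302/292) + (0.072 + 0.21²/2)·2.5] / 0.3320 = [0.0337 + 0.2351] / 0.3320 = 0.8095 ≈ 0.81
√T = √2.5 = 1.5811
φ(d₁) = φ(0.81) = 0.2874
vega = S·φ(d₁)·√T = 302·0.2874·1.5811 = 137.2313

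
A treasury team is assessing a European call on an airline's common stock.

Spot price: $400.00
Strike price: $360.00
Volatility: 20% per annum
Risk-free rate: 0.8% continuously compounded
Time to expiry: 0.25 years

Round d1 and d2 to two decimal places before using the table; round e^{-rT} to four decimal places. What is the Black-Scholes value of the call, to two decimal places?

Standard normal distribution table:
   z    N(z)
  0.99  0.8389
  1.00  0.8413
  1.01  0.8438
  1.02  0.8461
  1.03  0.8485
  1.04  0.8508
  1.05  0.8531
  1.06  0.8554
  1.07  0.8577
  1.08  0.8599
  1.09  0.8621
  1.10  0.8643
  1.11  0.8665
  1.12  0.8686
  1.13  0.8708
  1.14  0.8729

$43.45

σ√T = 0.2·√0.25 = 0.1000
ln(S/K) + (r + σ²/2)T = ln(400/360) + (0.008 + 0.2²/2)·0.25 = 0.1054 + 0.0070 = 0.1124
d₁ = 0.1124 / 0.1000 = 1.1236 ≈ 1.12
d₂ = d₁ − σ√T = 1.1236 − 0.1000 = 1.0236 ≈ 1.02
exp(−rT) = exp(−0.008·0.25) = 0.9980
C = 400·N(1.12) − 360·0.9980·N(1.02) = 400·0.8686 − 360·0.9980·0.8461 = 347.4400 − 303.9868 = 43.4532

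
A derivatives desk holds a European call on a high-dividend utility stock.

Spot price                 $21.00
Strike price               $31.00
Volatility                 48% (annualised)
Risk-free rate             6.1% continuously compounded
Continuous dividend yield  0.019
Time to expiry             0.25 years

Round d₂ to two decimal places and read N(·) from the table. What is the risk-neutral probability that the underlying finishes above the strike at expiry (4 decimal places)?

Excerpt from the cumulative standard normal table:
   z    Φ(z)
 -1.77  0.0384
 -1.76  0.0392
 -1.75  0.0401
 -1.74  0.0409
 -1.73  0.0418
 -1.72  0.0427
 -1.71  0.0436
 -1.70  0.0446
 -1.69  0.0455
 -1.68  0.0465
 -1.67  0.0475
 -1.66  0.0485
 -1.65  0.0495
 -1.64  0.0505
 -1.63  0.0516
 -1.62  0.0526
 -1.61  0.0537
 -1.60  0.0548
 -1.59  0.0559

σ√T = 0.48 × 0.5000 = 0.2400
d₁ = [ln(21/31) + (0.061 − 0.019 + ½·0.48²)·0.25] / (σ√T) = (-0.3895 + 0.0393) / 0.2400 = -1.4590 ≈ -1.46
d₂ = -1.4590 − 0.2400 = -1.6990 ≈ -1.70
Risk-neutral Pr[S_T > K] = N(d₂) = N(-1.70) = 0.0446

0.0446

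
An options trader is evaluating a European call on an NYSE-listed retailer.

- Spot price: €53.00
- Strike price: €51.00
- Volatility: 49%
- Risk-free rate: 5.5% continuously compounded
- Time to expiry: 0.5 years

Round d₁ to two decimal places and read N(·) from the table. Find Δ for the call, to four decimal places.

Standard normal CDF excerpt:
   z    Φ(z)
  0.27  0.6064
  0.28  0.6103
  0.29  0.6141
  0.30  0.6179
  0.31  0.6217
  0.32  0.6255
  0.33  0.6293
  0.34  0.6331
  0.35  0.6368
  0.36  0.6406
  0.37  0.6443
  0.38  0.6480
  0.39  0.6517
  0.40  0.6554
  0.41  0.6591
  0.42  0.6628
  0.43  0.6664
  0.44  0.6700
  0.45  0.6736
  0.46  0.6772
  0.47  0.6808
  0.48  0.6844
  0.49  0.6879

0.6406

σ√T = 0.49 × 0.7071 = 0.3465
d₁ = [ln(53/51) + (0.055 + 0.49²/2)·0.5] / 0.3465 = [0.0385 + 0.0875] / 0.3465 = 0.3636 ⇒ 0.36
N(d₁) = N(0.36) = 0.6406
Δ_call = N(d₁) = 0.6406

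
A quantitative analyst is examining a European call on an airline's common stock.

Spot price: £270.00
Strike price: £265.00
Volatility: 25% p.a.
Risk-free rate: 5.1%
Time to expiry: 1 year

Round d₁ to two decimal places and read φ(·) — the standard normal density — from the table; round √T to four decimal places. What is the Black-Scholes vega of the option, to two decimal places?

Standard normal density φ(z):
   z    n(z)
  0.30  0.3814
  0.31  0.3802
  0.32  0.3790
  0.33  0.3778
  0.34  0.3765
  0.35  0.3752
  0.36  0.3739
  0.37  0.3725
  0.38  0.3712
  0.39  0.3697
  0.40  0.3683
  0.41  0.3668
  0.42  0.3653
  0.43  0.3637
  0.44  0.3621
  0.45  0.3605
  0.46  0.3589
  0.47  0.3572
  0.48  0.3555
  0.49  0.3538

σ√T = 0.25 × 1.0000 = 0.2500
d₁ = [ln(270/265) + (0.051 + 0.25²/2)·1] / 0.2500 = [0.0187 + 0.0822] / 0.2500 = 0.4038 → 0.40
√T = √1 = 1.0000
φ(d₁) = φ(0.40) = 0.3683
vega = S·φ(d₁)·√T = 270·0.3683·1.0000 = 99.4410

99.44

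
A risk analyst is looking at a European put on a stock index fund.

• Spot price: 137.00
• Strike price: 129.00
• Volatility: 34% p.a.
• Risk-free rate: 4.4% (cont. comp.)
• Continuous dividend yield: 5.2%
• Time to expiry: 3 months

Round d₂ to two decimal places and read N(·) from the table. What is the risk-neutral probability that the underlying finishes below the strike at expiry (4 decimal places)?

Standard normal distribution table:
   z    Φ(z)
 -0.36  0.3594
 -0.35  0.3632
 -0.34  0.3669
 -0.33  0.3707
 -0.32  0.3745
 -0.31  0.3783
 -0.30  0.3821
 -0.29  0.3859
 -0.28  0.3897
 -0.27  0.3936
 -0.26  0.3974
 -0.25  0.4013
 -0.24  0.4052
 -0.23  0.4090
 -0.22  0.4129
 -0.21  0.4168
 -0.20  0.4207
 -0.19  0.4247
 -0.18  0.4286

σ√T = 0.34 × 0.5000 = 0.1700
d₁ = [ln(137/129) + (0.044 − 0.052 + 0.34²/2)·0.25] / 0.1700 = [0.0602 + 0.0125] / 0.1700 = 0.4272 which rounds to 0.43
d₂ = d₁ − σ√T = 0.4272 − 0.1700 = 0.2572 which rounds to 0.26
Risk-neutral Pr[S_T < K] = N(−d₂) = N(-0.26) = 0.3974

0.3974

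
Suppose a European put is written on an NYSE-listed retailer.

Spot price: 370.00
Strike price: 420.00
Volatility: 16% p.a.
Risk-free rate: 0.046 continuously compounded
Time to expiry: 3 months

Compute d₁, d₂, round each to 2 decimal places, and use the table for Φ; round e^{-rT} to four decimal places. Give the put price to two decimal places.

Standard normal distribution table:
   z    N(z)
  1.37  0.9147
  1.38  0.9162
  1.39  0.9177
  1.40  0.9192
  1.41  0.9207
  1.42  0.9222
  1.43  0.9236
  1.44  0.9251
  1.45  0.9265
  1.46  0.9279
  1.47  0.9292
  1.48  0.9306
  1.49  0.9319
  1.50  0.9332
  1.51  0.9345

σ√T = 0.16·√0.25 = 0.0800
d₁ = [ln(370/420) + (0.046 + 0.16²/2)·0.25] / 0.0800 = [-0.1268 + 0.0147] / 0.0800 = -1.4006 ≈ -1.40
d₂ = d₁ − σ√T = -1.4006 − 0.0800 = -1.4806 ≈ -1.48
exp(−rT) = exp(−0.046·0.25) = 0.9886
N(−d₂) = N(1.48) = 0.9306;  N(−d₁) = N(1.40) = 0.9192
P = 420·0.9886·0.9306 − 370·0.9192 = 386.3963 − 340.1040 = 46.2923

46.29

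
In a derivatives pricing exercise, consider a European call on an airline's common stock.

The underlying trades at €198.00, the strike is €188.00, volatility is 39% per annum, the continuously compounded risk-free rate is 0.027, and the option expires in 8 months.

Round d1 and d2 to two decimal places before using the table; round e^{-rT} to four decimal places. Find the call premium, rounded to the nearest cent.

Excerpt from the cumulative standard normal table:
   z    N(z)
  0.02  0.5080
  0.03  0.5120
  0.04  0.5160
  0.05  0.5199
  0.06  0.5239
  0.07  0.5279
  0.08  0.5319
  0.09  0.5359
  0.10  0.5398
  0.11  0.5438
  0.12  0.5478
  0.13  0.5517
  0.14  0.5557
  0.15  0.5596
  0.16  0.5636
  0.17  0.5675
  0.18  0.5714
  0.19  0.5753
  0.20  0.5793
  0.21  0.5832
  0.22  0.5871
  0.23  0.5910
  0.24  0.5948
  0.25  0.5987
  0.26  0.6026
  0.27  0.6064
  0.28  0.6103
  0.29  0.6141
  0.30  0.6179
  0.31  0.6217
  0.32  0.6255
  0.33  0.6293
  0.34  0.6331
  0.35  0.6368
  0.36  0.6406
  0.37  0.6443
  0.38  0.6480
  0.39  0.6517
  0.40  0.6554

€31.56

T = 0.6667;  σ√T = 0.3184
ln(S/K) + (r + σ²/2)T = ln(198/188) + (0.027 + 0.39²/2)·0.6667 = 0.0518 + 0.0687 = 0.1205
d₁ = 0.1205 / 0.3184 = 0.3785 which rounds to 0.38
d₂ = d₁ − σ√T = 0.3785 − 0.3184 = 0.0601 which rounds to 0.06
exp(−rT) = exp(−0.027·0.6667) = 0.9822
C = 198·N(0.38) − 188·0.9822·N(0.06) = 198·0.6480 − 188·0.9822·0.5239 = 128.3040 − 96.7400 = 31.5640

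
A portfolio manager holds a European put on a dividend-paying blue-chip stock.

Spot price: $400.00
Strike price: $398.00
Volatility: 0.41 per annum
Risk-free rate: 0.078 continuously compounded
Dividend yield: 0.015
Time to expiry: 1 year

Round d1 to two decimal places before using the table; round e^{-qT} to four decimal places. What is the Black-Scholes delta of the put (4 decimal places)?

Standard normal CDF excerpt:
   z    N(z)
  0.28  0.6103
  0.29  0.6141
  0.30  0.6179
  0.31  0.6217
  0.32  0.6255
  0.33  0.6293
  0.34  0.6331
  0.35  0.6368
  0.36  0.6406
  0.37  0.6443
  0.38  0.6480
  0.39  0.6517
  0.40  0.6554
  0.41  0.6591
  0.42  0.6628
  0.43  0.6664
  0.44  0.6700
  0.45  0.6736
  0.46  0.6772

σ√T = 0.41·√1 = 0.4100
d₁ = [ln(400/398) + (0.078 − 0.015 + ½·0.41²)·1] / (σ√T) = (0.0050 + 0.1470) / 0.4100 = 0.3709 ⇒ 0.37
N(d₁) = N(0.37) = 0.6443
Δ_put = e^(−qT)·(N(d₁) − 1) = 0.9851·(0.6443 − 1) = -0.3504

-0.3504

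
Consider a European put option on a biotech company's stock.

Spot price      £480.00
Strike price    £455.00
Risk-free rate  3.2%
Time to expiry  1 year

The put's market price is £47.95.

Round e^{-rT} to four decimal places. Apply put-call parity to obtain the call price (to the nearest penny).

£87.28

exp(−rT) = exp(−0.032·1) = 0.9685
Put-call parity: C − P = S − K·e^(−rT) = 480 − 455·0.9685 = 480 − 440.6675 = 39.3325
C = P + (C − P) = 47.95 + (39.3325) = 87.2825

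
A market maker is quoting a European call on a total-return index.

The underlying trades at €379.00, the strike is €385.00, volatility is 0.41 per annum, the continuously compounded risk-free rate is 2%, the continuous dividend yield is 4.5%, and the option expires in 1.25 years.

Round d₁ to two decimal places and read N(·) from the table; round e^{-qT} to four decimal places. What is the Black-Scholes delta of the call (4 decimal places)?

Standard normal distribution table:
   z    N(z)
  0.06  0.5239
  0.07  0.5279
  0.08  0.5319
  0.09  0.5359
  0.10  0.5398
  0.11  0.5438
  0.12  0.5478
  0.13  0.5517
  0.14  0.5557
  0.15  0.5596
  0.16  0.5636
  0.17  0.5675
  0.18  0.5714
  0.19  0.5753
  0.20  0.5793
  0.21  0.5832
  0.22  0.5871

0.5215

σ√T = 0.41 × 1.1180 = 0.4584
d₁ = [ln(379/385) + (0.02 − 0.045 + 0.41²/2)·1.25] / 0.4584 = [-0.0157 + 0.0738] / 0.4584 = 0.1268 ≈ 0.13
N(d₁) = N(0.13) = 0.5517
Δ_call = e^(−qT)·N(d₁) = 0.9453·0.5517 = 0.5215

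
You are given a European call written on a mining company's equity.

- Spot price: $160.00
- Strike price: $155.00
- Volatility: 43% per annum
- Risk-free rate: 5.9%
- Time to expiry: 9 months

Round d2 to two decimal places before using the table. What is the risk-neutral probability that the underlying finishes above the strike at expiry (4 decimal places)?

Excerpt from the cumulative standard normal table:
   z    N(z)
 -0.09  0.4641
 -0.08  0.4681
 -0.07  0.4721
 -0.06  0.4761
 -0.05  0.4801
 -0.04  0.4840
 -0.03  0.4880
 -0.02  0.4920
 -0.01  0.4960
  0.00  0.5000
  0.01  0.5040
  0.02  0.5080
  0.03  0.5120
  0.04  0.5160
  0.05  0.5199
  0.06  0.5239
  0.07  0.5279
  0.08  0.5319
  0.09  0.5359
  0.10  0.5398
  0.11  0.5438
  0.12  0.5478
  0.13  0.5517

0.5080

σ√T = 0.43·√0.75 = 0.3724
d₁ = [ln(160/155) + (0.059 + 0.43²/2)·0.75] / 0.3724 = [0.0317 + 0.1136] / 0.3724 = 0.3903 → 0.39
d₂ = d₁ − σ√T = 0.3903 − 0.3724 = 0.0179 → 0.02
Risk-neutral Pr[S_T > K] = N(d₂) = N(0.02) = 0.5080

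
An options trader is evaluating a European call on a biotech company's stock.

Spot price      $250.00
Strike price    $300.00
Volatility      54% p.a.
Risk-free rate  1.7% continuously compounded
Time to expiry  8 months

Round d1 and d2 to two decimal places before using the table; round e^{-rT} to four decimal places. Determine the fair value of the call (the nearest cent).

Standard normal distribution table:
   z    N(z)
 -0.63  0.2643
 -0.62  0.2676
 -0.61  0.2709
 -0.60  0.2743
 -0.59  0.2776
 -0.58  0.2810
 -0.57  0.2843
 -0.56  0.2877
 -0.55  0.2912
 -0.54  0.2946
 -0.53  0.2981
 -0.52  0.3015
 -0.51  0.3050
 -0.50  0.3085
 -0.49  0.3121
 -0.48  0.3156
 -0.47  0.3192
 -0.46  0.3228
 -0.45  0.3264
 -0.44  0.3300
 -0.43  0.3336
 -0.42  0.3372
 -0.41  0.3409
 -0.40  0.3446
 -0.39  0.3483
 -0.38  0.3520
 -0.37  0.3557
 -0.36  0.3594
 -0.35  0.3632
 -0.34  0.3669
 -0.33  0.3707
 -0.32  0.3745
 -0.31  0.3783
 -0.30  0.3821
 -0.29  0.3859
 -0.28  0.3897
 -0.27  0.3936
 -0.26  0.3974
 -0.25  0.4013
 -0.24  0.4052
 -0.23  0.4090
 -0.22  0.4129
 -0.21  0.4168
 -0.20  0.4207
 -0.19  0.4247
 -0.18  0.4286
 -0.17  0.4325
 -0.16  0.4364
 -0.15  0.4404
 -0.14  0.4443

T = 0.6667;  σ√T = 0.4409
d₁ = [ln(250/300) + (0.017 + 0.54²/2)·0.6667] / 0.4409 = [-0.1823 + 0.1085] / 0.4409 = -0.1674 → -0.17
d₂ = d₁ − σ√T = -0.1674 − 0.4409 = -0.6083 → -0.61
e^(−rT) = e^(−0.017·0.6667) = 0.9887
N(d₁) = N(-0.17) = 0.4325;  N(d₂) = N(-0.61) = 0.2709
C = 250·0.4325 − 300·0.9887·0.2709 = 108.1250 − 80.3516 = 27.7734

$27.77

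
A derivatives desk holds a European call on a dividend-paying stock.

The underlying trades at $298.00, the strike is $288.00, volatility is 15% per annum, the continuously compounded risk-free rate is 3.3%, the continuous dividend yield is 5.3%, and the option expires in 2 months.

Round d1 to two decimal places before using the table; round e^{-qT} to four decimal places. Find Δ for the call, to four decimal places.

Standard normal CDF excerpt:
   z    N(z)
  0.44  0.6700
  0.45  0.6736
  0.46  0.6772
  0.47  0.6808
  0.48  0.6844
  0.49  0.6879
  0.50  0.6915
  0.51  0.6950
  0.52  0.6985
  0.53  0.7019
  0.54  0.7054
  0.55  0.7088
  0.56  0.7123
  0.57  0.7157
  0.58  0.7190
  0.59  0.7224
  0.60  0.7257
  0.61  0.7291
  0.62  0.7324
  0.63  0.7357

T = 0.1667;  σ√T = 0.0612
d₁ = [ln(298/288) + (0.033 − 0.053 + ½·0.15²)·0.1667] / (σ√T) = (0.0341 − 0.0015) / 0.0612 = 0.5336 → 0.53
N(d₁) = N(0.53) = 0.7019
Δ_call = exp(−qT)·N(d₁) = 0.9912·0.7019 = 0.6957

0.6957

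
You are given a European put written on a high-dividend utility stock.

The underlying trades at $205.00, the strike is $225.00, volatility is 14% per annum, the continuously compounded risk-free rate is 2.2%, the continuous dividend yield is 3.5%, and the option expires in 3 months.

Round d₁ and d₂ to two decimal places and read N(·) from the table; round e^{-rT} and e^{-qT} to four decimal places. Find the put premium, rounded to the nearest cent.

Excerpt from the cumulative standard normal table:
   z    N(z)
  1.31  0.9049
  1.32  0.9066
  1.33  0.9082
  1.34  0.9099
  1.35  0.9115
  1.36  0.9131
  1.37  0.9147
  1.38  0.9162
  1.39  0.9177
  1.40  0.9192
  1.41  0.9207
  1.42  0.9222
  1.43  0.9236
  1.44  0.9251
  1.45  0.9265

T = 0.25;  σ√T = 0.0700
ln(S/K) + (r − q + σ²/2)T = ln(205/225) + (0.022 − 0.035 + 0.14²/2)·0.25 = -0.0931 − 0.0008 = -0.0939
d₁ = -0.0939 / 0.0700 = -1.3413 ≈ -1.34
d₂ = d₁ − σ√T = -1.3413 − 0.0700 = -1.4113 ≈ -1.41
exp(−qT) = exp(−0.035·0.25) = 0.9913;  exp(−rT) = exp(−0.022·0.25) = 0.9945
N(−d₂) = N(1.41) = 0.9207;  N(−d₁) = N(1.34) = 0.9099
P = 225·0.9945·0.9207 − 205·0.9913·0.9099 = 206.0181 − 184.9067 = 21.1114

$21.11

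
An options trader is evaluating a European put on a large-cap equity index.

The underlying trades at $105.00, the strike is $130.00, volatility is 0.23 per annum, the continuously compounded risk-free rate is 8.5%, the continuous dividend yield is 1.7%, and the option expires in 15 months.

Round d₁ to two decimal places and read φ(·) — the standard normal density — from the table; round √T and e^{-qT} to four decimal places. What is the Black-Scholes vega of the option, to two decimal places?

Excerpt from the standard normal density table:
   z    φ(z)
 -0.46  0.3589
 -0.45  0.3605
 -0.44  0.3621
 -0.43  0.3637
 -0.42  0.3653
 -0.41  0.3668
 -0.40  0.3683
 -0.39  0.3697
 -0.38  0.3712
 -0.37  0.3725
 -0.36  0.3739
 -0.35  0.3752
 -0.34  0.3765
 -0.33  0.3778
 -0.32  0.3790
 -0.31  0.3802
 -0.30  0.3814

42.81

T = 1.25;  σ√T = 0.2571
d₁ = [ln(105/130) + (0.085 − 0.017 + 0.23²/2)·1.25] / 0.2571 = [-0.2136 + 0.1181] / 0.2571 = -0.3714 ≈ -0.37
√T = √1.25 = 1.1180
φ(d₁) = φ(-0.37) = 0.3725
exp(−qT) = exp(−0.017·1.25) = 0.9790
vega = S·exp(−qT)·φ(d₁)·√T = 105·0.9790·0.3725·1.1180 = 42.8095
(Vega is the same for a European call and put with the same parameters.)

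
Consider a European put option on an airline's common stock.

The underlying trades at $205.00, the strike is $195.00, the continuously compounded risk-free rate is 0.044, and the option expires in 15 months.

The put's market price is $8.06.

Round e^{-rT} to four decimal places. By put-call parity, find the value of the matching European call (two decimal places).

e^(−rT) = e^(−0.044·1.25) = 0.9465
Put-call parity: C − P = S − K·e^(−rT) = 205 − 195·0.9465 = 205 − 184.5675 = 20.4325
C = P + (C − P) = 8.06 + (20.4325) = 28.4925

$28.49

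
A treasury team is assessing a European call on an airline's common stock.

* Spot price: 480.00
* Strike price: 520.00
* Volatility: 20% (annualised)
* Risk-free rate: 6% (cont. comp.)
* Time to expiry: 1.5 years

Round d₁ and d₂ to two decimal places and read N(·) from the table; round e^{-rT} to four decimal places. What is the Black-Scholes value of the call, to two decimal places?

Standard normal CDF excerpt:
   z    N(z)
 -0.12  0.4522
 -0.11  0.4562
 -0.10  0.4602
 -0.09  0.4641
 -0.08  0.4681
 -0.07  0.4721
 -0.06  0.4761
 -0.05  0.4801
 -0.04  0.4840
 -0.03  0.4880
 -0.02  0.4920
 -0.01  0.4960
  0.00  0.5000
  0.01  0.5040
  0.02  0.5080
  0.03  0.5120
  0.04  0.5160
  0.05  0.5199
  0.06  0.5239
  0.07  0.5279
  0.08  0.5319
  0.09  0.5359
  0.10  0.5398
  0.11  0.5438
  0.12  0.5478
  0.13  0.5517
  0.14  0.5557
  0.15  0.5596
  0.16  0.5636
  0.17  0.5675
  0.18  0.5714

σ√T = 0.2·√1.5 = 0.2449
d₁ = [ln(480/520) + (0.06 + 0.2²/2)·1.5] / 0.2449 = [-0.0800 + 0.1200] / 0.2449 = 0.1631 ⇒ 0.16
d₂ = d₁ − σ√T = 0.1631 − 0.2449 = -0.0818 ⇒ -0.08
exp(−rT) = exp(−0.06·1.5) = 0.9139
C = 480·N(0.16) − 520·0.9139·N(-0.08) = 480·0.5636 − 520·0.9139·0.4681 = 270.5280 − 222.4542 = 48.0738

48.07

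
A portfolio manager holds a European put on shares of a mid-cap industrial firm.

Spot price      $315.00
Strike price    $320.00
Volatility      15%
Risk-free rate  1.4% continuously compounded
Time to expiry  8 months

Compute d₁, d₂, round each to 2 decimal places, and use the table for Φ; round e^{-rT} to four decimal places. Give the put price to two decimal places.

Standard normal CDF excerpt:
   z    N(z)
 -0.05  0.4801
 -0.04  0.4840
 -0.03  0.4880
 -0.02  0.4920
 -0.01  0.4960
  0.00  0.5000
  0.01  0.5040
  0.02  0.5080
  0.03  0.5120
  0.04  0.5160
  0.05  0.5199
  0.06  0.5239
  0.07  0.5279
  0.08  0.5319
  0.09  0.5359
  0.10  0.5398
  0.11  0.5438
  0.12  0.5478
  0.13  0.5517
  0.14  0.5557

$16.16

σ√T = 0.15 × 0.8165 = 0.1225
d₁ = [ln(315/320) + (0.014 + ½·0.15²)·0.6667] / (σ√T) = (-0.0157 + 0.0168) / 0.1225 = 0.0089 which rounds to 0.01
d₂ = 0.0089 − 0.1225 = -0.1136 which rounds to -0.11
e^(−rT) = e^(−0.014·0.6667) = 0.9907
N(−d₂) = N(0.11) = 0.5438;  N(−d₁) = N(-0.01) = 0.4960
P = 320·0.9907·0.5438 − 315·0.4960 = 172.3977 − 156.2400 = 16.1577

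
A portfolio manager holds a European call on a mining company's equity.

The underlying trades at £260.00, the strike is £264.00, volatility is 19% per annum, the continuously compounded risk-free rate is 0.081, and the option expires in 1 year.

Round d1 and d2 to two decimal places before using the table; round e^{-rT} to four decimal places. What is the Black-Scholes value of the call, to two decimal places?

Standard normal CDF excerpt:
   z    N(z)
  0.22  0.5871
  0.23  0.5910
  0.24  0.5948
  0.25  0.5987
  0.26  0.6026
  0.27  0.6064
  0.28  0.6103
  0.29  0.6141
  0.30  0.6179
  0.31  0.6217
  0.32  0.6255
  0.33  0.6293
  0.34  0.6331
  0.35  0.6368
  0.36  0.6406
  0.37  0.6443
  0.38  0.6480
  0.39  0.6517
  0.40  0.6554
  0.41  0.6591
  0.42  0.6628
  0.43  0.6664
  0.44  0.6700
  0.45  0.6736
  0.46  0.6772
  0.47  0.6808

T = 1;  σ√T = 0.1900
ln(S/K) + (r + σ²/2)T = ln(260/264) + (0.081 + 0.19²/2)·1 = -0.0153 + 0.0990 = 0.0838
d₁ = 0.0838 / 0.1900 = 0.4410 which rounds to 0.44
d₂ = d₁ − σ√T = 0.4410 − 0.1900 = 0.2510 which rounds to 0.25
e^(−rT) = e^(−0.081·1) = 0.9222
N(d₁) = N(0.44) = 0.6700;  N(d₂) = N(0.25) = 0.5987
C = 260·0.6700 − 264·0.9222·0.5987 = 174.2000 − 145.7600 = 28.4400

£28.44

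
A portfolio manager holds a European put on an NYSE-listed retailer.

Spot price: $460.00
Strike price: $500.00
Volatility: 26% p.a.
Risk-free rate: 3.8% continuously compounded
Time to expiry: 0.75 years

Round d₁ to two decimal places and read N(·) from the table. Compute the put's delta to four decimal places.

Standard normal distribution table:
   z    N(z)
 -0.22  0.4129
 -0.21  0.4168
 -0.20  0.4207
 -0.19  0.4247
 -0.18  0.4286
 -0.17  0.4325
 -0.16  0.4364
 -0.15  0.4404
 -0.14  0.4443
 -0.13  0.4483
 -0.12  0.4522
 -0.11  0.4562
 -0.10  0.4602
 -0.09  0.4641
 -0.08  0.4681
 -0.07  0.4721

T = 0.75;  σ√T = 0.2252
d₁ = [ln(460/500) + (0.038 + ½·0.26²)·0.75] / (σ√T) = (-0.0834 + 0.0539) / 0.2252 = -0.1312 → -0.13
N(d₁) = N(-0.13) = 0.4483
Δ_put = N(d₁) − 1 = 0.4483 − 1 = -0.5517

-0.5517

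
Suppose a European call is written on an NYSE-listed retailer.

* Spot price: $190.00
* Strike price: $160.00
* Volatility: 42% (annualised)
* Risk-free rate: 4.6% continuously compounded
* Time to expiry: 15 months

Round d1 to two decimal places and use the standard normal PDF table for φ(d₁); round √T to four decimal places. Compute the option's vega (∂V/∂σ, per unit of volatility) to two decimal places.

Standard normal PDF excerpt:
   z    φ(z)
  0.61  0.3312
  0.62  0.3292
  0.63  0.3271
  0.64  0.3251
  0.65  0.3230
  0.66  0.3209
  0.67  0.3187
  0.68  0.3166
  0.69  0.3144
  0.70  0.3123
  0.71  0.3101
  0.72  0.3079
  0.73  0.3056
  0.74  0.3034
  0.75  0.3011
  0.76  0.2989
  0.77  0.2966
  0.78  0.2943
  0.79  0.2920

65.40

σ√T = 0.42 × 1.1180 = 0.4696
d₁ = [ln(190/160) + (0.046 + 0.42²/2)·1.25] / 0.4696 = [0.1719 + 0.1677] / 0.4696 = 0.7232 which rounds to 0.72
√T = √1.25 = 1.1180
φ(d₁) = φ(0.72) = 0.3079
vega = S·φ(d₁)·√T = 190·0.3079·1.1180 = 65.4041
(Vega is the same for a European call and put with the same parameters.)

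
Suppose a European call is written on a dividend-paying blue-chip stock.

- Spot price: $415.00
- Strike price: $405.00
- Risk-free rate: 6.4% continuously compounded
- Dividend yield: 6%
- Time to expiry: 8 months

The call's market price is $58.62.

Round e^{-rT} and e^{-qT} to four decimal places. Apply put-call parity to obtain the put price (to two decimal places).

$47.96

e^(−qT) = e^(−0.06·0.6667) = 0.9608;  e^(−rT) = e^(−0.064·0.6667) = 0.9582
Put-call parity: C − P = S·e^(−qT) − K·e^(−rT) = 415·0.9608 − 405·0.9582 = 398.7320 − 388.0710 = 10.6610
P = C − (C − P) = 58.62 − (10.6610) = 47.9590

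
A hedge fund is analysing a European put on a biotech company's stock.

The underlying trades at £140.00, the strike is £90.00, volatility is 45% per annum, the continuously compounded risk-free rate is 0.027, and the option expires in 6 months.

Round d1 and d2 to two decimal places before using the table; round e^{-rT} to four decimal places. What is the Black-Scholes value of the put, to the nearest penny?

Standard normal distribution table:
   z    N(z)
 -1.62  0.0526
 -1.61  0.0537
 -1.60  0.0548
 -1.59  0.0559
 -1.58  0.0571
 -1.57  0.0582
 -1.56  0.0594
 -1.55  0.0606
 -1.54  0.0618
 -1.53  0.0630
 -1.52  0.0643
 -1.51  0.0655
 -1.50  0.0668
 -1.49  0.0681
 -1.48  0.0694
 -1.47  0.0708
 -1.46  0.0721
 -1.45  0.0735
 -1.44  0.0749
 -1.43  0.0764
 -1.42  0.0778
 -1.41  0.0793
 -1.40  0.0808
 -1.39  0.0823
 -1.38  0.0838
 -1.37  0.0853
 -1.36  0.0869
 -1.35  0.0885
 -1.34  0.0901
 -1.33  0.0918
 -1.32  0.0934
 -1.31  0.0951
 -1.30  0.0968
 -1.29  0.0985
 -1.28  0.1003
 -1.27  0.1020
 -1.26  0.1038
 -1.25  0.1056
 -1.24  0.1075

£1.23

σ√T = 0.45·√0.5 = 0.3182
ln(S/K) + (r + σ²/2)T = ln(140/90) + (0.027 + 0.45²/2)·0.5 = 0.4418 + 0.0641 = 0.5060
d₁ = 0.5060 / 0.3182 = 1.5901 ⇒ 1.59
d₂ = d₁ − σ√T = 1.5901 − 0.3182 = 1.2719 ⇒ 1.27
e^(−rT) = e^(−0.027·0.5) = 0.9866
N(−d₂) = N(-1.27) = 0.1020;  N(−d₁) = N(-1.59) = 0.0559
P = 90·0.9866·0.1020 − 140·0.0559 = 9.0570 − 7.8260 = 1.2310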